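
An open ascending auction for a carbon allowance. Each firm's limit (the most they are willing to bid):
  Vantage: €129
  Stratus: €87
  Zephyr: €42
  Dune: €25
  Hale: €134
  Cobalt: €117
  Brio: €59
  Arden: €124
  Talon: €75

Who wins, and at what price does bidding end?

Sorting limits: 134 (Hale) > 129 (Vantage) > 124 (Arden) > 117 (Cobalt) > 87 (Stratus) > 75 (Talon) > …
Once the price passes €129, only Hale is left; the hammer falls at Vantage's limit of €129.

Hale wins at €129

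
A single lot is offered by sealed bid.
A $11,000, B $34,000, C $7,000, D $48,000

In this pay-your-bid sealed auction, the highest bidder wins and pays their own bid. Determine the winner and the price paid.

Pay-your-bid sealed auction: the highest bidder wins and pays their own bid.
Bids ranked: 48,000 (D) > 34,000 (B) > 11,000 (A) > 7,000 (C)
D is highest → pays own bid, $48,000.

D pays $48,000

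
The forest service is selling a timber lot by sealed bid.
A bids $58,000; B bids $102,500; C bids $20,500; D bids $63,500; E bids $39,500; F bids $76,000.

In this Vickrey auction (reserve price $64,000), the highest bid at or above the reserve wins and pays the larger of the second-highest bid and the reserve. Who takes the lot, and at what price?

Bids in order: 102,500 (B) > 76,000 (F) > 63,500 (D) > 58,000 (A) > 39,500 (E) > 20,500 (C)
Highest eligible bid: B at $102,500.
max(second-highest $76,000, reserve $64,000) = $76,000; the reserve does not bind.

B pays $76,000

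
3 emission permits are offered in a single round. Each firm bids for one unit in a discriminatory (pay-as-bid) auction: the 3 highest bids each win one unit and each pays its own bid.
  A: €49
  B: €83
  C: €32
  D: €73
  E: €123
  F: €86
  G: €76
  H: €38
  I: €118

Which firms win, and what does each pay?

Ordering the bids: 123 (E), 118 (I), 86 (F), 83 (B), 76 (G), …
Winners (3 units): E, I, F.
Each winner pays its own bid: E €123, I €118, F €86.

E €123, I €118, F €86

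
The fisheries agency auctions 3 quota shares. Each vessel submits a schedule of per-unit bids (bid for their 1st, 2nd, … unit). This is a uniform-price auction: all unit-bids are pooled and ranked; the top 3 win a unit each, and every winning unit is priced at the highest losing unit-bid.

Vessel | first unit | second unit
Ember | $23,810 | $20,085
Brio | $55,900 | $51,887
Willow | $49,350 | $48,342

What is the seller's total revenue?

Total revenue: $145,026

Pooled unit-bids ranked (top 3): 55,900 (Brio-1), 51,887 (Brio-2), 49,350 (Willow-1)
Highest rejected unit-bid = $48,342.
Allocation: Brio 2, Willow 1. Every unit priced at $48,342.
Revenue = 3 × 48,342 = $145,026.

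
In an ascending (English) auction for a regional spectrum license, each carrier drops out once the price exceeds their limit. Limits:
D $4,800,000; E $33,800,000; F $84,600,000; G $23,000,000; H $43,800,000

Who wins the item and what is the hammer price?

F wins at $43,800,000

Limits ranked: 84,600,000 (F) > 43,800,000 (H) > 33,800,000 (E) > 23,000,000 (G) > 4,800,000 (D)
Bidding ends when H exits at $43,800,000; F takes it.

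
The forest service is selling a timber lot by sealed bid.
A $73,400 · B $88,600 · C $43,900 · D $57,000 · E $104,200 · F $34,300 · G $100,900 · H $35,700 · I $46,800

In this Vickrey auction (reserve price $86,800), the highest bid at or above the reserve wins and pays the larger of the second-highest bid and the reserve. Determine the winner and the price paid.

E pays $100,900

Vickrey auction (reserve price $86,800): the highest bid at or above the reserve wins and pays the larger of the second-highest bid and the reserve.
Bids in order: 104,200 (E) > 100,900 (G) > 88,600 (B) > 73,400 (A) > 57,000 (D) > 46,800 (I) > …
E has the top bid at or above the reserve ($104,200).
max(second-highest $100,900, reserve $86,800) = $100,900; the reserve does not bind.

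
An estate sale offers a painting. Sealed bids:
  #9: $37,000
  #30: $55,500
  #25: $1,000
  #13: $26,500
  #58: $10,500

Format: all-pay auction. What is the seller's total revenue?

Total revenue: $130,500

Rule: the highest bidder wins the item, but every bidder pays their own bid.
Bids ranked: 55,500 (#30) > 37,000 (#9) > 26,500 (#13) > 10,500 (#58) > 1,000 (#25)
Every bidder forfeits their bid regardless of winning.
Revenue = 37,000 + 55,500 + 1,000 + 26,500 + 10,500 = $130,500.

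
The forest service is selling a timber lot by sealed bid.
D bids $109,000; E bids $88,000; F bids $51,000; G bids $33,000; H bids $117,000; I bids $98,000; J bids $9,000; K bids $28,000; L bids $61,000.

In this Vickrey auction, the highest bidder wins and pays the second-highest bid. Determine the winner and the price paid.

Sorting bids: 117,000 (H) > 109,000 (D) > 98,000 (I) > 88,000 (E) > 61,000 (L) > 51,000 (F) > …
Second-price: H pays D's bid of $109,000.

H pays $109,000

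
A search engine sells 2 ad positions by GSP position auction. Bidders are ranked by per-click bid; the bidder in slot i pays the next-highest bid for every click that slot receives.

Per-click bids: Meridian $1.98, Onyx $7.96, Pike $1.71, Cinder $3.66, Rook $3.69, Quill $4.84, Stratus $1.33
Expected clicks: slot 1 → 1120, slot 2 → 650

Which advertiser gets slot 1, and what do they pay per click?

Onyx; $4.84 per click

Sorting advertisers: $7.96 (Onyx) > $4.84 (Quill) > $3.69 (Rook) > …
Slot 1 goes to the first-ranked bidder, Onyx, who pays the next bid down: $4.84/click.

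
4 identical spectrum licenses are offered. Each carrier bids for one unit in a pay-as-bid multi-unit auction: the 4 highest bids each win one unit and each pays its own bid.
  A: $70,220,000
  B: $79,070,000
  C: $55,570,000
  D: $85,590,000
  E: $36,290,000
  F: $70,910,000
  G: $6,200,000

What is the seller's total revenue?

Total revenue: $305,790,000

Sorting: 85,590,000 (D), 79,070,000 (B), 70,910,000 (F), 70,220,000 (A), 55,570,000 (C), 36,290,000 (E), …
The 4 highest are D, B, F, A.
Total revenue = 85,590,000 + 79,070,000 + 70,910,000 + 70,220,000 = $305,790,000.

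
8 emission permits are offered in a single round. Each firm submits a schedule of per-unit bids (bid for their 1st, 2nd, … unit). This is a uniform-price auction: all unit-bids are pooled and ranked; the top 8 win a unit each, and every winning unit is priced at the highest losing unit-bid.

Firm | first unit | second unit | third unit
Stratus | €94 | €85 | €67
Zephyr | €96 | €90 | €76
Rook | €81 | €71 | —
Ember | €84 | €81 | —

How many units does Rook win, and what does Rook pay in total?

Rook: 1 unit, pays €71

All unit-bids, highest first — top 8: 96 (Zephyr-1), 94 (Stratus-1), 90 (Zephyr-2), 85 (Stratus-2), 84 (Ember-1), 81 (Rook-1), 81 (Ember-2), 76 (Zephyr-3)
The (k+1)-th unit-bid is €71.
Rook wins 1 unit(s) at €71 each.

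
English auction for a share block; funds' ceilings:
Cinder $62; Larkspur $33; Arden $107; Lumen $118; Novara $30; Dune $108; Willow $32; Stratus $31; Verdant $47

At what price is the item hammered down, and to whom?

Limits ranked: 118 (Lumen) > 108 (Dune) > 107 (Arden) > 62 (Cinder) > 47 (Verdant) > 33 (Larkspur) > …
Once the price passes $108, only Lumen is left; the hammer falls at Dune's limit of $108.

Lumen wins at $108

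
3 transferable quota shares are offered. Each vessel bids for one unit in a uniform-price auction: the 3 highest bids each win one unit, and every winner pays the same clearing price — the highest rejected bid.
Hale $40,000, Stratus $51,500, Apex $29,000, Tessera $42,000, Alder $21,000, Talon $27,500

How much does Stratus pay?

Stratus pays $29,000

Sorting: 51,500 (Stratus), 42,000 (Tessera), 40,000 (Hale), 29,000 (Apex), 27,500 (Talon), …
Top 3: Stratus, Tessera, Hale.
First losing bid is Apex's $29,000, which sets the uniform price.
Stratus wins → pays $29,000.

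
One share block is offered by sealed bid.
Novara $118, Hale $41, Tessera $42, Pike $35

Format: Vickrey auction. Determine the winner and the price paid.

Rule: the highest bidder wins and pays the second-highest bid.
Bids ranked: 118 (Novara) > 42 (Tessera) > 41 (Hale) > 35 (Pike)
Novara wins with the highest bid; price is set by the runner-up at $42.

Novara pays $42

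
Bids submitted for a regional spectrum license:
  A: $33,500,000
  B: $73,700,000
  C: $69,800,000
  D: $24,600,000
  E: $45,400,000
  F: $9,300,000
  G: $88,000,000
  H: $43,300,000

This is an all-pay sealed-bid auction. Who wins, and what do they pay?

Sorting bids: 88,000,000 (G) > 73,700,000 (B) > 69,800,000 (C) > 45,400,000 (E) > 43,300,000 (H) > 33,500,000 (A) > …
G is highest and takes the item; every bidder forfeits their bid.

G pays $88,000,000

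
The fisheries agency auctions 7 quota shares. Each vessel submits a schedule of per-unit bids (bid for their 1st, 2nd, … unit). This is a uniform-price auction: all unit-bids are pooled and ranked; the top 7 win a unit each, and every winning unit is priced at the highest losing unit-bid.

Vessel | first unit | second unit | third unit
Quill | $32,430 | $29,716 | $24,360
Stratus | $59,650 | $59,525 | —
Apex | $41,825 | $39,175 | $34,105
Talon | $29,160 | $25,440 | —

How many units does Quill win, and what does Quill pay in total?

Quill: 2 units, pays $58,320

All unit-bids, highest first — top 7: 59,650 (Stratus-1), 59,525 (Stratus-2), 41,825 (Apex-1), 39,175 (Apex-2), 34,105 (Apex-3), 32,430 (Quill-1), 29,716 (Quill-2)
The (k+1)-th unit-bid is $29,160.
Quill wins 2 unit(s) at $29,160 each.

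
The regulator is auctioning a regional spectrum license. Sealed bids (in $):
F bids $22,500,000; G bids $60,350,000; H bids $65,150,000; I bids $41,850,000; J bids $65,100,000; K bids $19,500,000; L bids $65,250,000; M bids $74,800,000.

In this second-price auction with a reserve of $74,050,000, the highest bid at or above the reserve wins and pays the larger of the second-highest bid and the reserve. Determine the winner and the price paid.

M pays $74,050,000

Second-price auction with a reserve of $74,050,000: the highest bid at or above the reserve wins and pays the larger of the second-highest bid and the reserve.
Sorting bids: 74,800,000 (M) > 65,250,000 (L) > 65,150,000 (H) > 65,100,000 (J) > 60,350,000 (G) > 41,850,000 (I) > …
M has the top bid at or above the reserve ($74,800,000).
max(second-highest $65,250,000, reserve $74,050,000) = $74,050,000.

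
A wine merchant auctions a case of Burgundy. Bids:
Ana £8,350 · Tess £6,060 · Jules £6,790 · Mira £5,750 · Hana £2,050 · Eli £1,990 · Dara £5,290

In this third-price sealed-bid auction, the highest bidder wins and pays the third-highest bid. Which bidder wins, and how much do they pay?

Ana pays £6,060

Bids ranked: 8,350 (Ana) > 6,790 (Jules) > 6,060 (Tess) > 5,750 (Mira) > 5,290 (Dara) > 2,050 (Hana) > …
Ana wins; payment is bid #3 in the ranking = £6,060.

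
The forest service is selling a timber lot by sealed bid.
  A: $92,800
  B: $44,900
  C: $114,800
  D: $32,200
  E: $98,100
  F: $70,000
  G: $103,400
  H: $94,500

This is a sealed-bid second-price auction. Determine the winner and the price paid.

Sealed-bid second-price auction: the highest bidder wins and pays the second-highest bid.
Bids in order: 114,800 (C) > 103,400 (G) > 98,100 (E) > 94,500 (H) > 92,800 (A) > 70,000 (F) > …
C is highest; pays the second-highest bid, $103,400.

C pays $103,400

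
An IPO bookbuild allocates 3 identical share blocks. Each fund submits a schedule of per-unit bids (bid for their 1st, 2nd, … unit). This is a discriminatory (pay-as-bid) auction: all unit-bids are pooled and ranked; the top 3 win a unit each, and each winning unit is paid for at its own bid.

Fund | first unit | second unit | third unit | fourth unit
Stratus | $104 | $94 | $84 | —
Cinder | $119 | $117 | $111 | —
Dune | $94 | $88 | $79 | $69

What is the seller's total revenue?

Total revenue: $347

All unit-bids, highest first — top 3: 119 (Cinder-1), 117 (Cinder-2), 111 (Cinder-3)
Next rejected bid: $104 (not a price — pay-as-bid).
Each winning unit pays its own bid.
Revenue = 119 + 117 + 111 = $347.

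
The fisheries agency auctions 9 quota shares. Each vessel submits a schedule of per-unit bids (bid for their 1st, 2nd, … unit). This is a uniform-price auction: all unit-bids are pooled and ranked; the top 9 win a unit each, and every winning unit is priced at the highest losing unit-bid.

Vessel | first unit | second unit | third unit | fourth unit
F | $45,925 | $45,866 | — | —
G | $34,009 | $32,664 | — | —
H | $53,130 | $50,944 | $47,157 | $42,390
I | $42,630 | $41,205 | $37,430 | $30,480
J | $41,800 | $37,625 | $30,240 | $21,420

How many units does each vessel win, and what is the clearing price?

F 2, H 4, I 2, J 1; clearing price $37,625

Merging the schedules and taking the best 9: 53,130 (H-1), 50,944 (H-2), 47,157 (H-3), 45,925 (F-1), 45,866 (F-2), 42,630 (I-1), 42,390 (H-4), 41,800 (J-1), 41,205 (I-2)
Highest rejected unit-bid = $37,625.
Allocation: F 2, H 4, I 2, J 1.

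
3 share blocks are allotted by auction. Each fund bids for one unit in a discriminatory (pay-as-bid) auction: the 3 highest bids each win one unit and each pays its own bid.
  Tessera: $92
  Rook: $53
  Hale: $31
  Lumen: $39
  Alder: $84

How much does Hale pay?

Hale pays $0

Sorting: 92 (Tessera), 84 (Alder), 53 (Rook), 39 (Lumen), 31 (Hale)
Top 3: Tessera, Alder, Rook.
Hale does not win → $0.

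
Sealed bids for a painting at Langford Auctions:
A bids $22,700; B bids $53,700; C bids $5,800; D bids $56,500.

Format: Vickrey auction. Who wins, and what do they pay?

D pays $53,700

Bids in order: 56,500 (D) > 53,700 (B) > 22,700 (A) > 5,800 (C)
D wins with the highest bid; price is set by the runner-up at $53,700.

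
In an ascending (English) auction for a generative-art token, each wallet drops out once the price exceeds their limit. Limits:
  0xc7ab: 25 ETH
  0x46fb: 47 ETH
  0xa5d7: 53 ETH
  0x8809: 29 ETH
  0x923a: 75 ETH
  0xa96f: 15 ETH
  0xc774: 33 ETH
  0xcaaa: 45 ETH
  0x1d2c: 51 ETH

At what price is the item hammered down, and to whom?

Rule: the price rises until one bidder remains; the winner pays the price at which the last rival dropped out.
Sorting limits: 75 (0x923a) > 53 (0xa5d7) > 51 (0x1d2c) > 47 (0x46fb) > 45 (0xcaaa) > 33 (0xc774) > …
Bidding ends when 0xa5d7 exits at 53 ETH; 0x923a takes it.

0x923a wins at 53 ETH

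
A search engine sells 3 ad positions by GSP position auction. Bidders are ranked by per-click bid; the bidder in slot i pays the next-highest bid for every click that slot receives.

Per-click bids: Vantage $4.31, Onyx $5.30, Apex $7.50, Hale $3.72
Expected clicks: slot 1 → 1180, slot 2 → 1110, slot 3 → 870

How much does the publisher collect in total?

Ranked by bid: $7.50 (Apex) > $5.30 (Onyx) > $4.31 (Vantage) > $3.72 (Hale)
Slot 1: Apex pays $5.30 × 1180 = $6254.00
Slot 2: Onyx pays $4.31 × 1110 = $4784.10
Slot 3: Vantage pays $3.72 × 870 = $3236.40
Total = $14274.50

Total revenue: $14274.50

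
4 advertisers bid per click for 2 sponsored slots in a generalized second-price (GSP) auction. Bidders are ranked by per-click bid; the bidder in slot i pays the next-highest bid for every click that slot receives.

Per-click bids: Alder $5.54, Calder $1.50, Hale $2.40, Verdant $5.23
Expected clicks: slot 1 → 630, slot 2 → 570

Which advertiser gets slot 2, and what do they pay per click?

Ranked by bid: $5.54 (Alder) > $5.23 (Verdant) > $2.40 (Hale) > …
Slot 2 goes to the second-ranked bidder, Verdant, who pays the next bid down: $2.40/click.

Verdant; $2.40 per click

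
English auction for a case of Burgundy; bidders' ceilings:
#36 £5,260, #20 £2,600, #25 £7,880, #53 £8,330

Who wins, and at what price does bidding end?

#53 wins at £7,880

Limits ranked: 8,330 (#53) > 7,880 (#25) > 5,260 (#36) > 2,600 (#20)
Once the price passes £7,880, only #53 is left; the hammer falls at #25's limit of £7,880.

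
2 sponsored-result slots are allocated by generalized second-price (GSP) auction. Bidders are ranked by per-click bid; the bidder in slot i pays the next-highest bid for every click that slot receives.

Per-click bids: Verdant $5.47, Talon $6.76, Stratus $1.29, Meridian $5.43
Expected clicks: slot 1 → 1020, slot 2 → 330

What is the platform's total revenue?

Ranked by bid: $6.76 (Talon) > $5.47 (Verdant) > $5.43 (Meridian) > …
Slot 1: Talon pays $5.47 × 1020 = $5579.40
Slot 2: Verdant pays $5.43 × 330 = $1791.90
Total = $7371.30

Total revenue: $7371.30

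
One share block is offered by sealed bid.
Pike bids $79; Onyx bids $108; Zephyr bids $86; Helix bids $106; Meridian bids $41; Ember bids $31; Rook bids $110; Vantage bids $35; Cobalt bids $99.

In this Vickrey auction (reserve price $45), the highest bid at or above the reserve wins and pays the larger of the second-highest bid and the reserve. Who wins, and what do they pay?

Sorting bids: 110 (Rook) > 108 (Onyx) > 106 (Helix) > 99 (Cobalt) > 86 (Zephyr) > 79 (Pike) > …
Rook has the top bid at or above the reserve ($110).
max(second-highest $108, reserve $45) = $108; the reserve does not bind.

Rook pays $108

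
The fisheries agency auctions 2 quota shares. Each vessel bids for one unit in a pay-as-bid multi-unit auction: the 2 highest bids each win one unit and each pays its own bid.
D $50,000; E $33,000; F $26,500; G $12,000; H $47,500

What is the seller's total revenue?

Bids ranked high→low: 50,000 (D), 47,500 (H), 33,000 (E), 26,500 (F), …
The 2 highest are D, H.
Total revenue = 50,000 + 47,500 = $97,500.

Total revenue: $97,500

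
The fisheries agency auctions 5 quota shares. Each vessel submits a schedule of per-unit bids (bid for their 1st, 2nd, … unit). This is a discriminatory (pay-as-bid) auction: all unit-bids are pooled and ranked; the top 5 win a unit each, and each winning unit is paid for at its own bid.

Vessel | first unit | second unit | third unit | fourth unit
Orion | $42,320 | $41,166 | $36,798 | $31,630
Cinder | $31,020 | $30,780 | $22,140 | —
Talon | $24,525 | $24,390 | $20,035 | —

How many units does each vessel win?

Cinder 1, Orion 4

Pooled unit-bids ranked (top 5): 42,320 (Orion-1), 41,166 (Orion-2), 36,798 (Orion-3), 31,630 (Orion-4), 31,020 (Cinder-1)
Next rejected bid: $30,780 (not a price — pay-as-bid).
Allocation: Cinder 1, Orion 4.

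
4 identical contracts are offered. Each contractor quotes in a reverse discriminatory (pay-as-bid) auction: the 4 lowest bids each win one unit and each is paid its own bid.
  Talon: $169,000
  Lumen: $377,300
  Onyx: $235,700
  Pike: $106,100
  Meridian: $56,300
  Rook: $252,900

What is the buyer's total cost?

Bids ranked low→high: 56,300 (Meridian), 106,100 (Pike), 169,000 (Talon), 235,700 (Onyx), 252,900 (Rook), 377,300 (Lumen)
The 4 lowest are Meridian, Pike, Talon, Onyx.
Total cost = 56,300 + 106,100 + 169,000 + 235,700 = $567,100.

Total cost: $567,100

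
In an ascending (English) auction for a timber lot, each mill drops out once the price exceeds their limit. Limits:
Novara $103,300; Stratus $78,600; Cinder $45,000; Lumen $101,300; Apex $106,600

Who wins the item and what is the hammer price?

Apex wins at $103,300

Sorting limits: 106,600 (Apex) > 103,300 (Novara) > 101,300 (Lumen) > 78,600 (Stratus) > 45,000 (Cinder)
Once the price passes $103,300, only Apex is left; the hammer falls at Novara's limit of $103,300.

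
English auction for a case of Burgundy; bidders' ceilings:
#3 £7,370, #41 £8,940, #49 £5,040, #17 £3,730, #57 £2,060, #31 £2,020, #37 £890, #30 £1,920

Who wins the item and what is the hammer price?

Sorting limits: 8,940 (#41) > 7,370 (#3) > 5,040 (#49) > 3,730 (#17) > 2,060 (#57) > 2,020 (#31) > …
#3 is the last rival to drop out, at £7,370; #41 remains and wins at that price.

#41 wins at £7,370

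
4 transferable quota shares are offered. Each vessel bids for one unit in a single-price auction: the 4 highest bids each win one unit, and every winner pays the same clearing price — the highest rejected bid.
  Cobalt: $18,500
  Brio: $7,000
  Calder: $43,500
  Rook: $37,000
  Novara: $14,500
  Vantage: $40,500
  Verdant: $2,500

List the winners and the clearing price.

Calder, Vantage, Rook, Cobalt; each pays $14,500

Sorting: 43,500 (Calder), 40,500 (Vantage), 37,000 (Rook), 18,500 (Cobalt), 14,500 (Novara), 7,000 (Brio), …
Winners (4 units): Calder, Vantage, Rook, Cobalt.
Clearing price = highest rejected bid = $14,500.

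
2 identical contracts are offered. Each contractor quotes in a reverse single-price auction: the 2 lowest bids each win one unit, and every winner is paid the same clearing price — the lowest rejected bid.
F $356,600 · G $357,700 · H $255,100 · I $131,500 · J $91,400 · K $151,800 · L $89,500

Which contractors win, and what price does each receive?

Bids ranked low→high: 89,500 (L), 91,400 (J), 131,500 (I), 151,800 (K), …
Lowest 2: L, J.
Clearing price = lowest rejected bid = $131,500.

L, J; each is paid $131,500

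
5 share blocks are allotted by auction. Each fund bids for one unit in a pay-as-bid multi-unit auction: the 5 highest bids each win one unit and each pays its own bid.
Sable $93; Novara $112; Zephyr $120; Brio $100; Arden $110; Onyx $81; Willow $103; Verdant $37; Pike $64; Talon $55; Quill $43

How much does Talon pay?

Talon pays $0

Sorting: 120 (Zephyr), 112 (Novara), 110 (Arden), 103 (Willow), 100 (Brio), 93 (Sable), 81 (Onyx), …
Winners (5 units): Zephyr, Novara, Arden, Willow, Brio.
Talon does not win → $0.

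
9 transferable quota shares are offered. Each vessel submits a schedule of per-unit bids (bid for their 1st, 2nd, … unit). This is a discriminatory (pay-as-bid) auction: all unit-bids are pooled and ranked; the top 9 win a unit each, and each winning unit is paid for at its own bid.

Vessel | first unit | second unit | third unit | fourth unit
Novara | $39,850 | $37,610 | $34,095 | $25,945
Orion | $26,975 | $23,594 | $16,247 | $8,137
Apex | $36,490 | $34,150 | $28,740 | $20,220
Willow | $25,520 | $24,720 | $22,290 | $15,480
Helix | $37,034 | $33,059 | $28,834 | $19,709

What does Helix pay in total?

All unit-bids, highest first — top 9: 39,850 (Novara-1), 37,610 (Novara-2), 37,034 (Helix-1), 36,490 (Apex-1), 34,150 (Apex-2), 34,095 (Novara-3), 33,059 (Helix-2), 28,834 (Helix-3), 28,740 (Apex-3)
Next rejected bid: $26,975 (not a price — pay-as-bid).
Helix's winning unit-bids: 37,034 + 33,059 + 28,834 = $98,927.

Helix pays $98,927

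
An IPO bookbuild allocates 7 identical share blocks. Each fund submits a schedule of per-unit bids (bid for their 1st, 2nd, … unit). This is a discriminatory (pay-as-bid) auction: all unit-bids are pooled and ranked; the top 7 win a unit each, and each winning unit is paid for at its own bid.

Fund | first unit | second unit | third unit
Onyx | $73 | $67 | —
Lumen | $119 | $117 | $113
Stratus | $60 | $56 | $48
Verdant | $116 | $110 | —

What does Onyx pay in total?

All unit-bids, highest first — top 7: 119 (Lumen-1), 117 (Lumen-2), 116 (Verdant-1), 113 (Lumen-3), 110 (Verdant-2), 73 (Onyx-1), 67 (Onyx-2)
Next rejected bid: $60 (not a price — pay-as-bid).
Onyx's winning unit-bids: 73 + 67 = $140.

Onyx pays $140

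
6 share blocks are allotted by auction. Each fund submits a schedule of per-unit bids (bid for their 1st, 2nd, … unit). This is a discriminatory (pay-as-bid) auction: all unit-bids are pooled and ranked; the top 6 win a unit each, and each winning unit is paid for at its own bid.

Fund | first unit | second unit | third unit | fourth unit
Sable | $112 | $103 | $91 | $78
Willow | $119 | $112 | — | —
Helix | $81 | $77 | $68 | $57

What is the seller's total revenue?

Total revenue: $618

Pooled unit-bids ranked (top 6): 119 (Willow-1), 112 (Sable-1), 112 (Willow-2), 103 (Sable-2), 91 (Sable-3), 81 (Helix-1)
Next rejected bid: $78 (not a price — pay-as-bid).
Each winning unit pays its own bid.
Revenue = 119 + 112 + 112 + 103 + 91 + 81 = $618.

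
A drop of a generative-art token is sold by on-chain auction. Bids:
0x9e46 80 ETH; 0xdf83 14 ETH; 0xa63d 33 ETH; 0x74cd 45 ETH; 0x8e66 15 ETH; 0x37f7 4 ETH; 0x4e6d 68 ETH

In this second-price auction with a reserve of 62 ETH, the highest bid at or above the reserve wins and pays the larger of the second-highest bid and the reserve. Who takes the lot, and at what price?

0x9e46 pays 68 ETH

Sorting bids: 80 (0x9e46) > 68 (0x4e6d) > 45 (0x74cd) > 33 (0xa63d) > 15 (0x8e66) > 14 (0xdf83) > …
0x9e46 has the top bid at or above the reserve (80 ETH).
max(second-highest 68 ETH, reserve 62 ETH) = 68 ETH; the reserve does not bind.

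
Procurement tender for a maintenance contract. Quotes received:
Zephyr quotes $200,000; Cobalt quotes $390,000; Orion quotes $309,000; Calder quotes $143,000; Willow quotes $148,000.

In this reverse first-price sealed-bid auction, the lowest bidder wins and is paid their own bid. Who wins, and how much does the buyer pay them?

Sorting bids: 143,000 (Calder) < 148,000 (Willow) < 200,000 (Zephyr) < 309,000 (Orion) < 390,000 (Cobalt)
First-price: Calder is paid what they bid, $143,000.

Calder is paid $143,000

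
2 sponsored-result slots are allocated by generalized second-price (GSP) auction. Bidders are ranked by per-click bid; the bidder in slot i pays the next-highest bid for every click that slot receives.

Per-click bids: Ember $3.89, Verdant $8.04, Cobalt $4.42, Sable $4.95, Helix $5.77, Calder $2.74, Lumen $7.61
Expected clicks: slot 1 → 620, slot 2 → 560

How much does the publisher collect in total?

Total revenue: $7949.40

Ranked by bid: $8.04 (Verdant) > $7.61 (Lumen) > $5.77 (Helix) > …
Slot 1: Verdant pays $7.61 × 620 = $4718.20
Slot 2: Lumen pays $5.77 × 560 = $3231.20
Total = $7949.40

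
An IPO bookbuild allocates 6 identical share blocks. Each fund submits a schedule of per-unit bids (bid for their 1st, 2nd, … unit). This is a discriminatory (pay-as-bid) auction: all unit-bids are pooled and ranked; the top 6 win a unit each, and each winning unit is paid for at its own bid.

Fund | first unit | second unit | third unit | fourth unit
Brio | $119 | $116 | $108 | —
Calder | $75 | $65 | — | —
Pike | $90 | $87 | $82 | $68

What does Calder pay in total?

Calder pays $0

Merging the schedules and taking the best 6: 119 (Brio-1), 116 (Brio-2), 108 (Brio-3), 90 (Pike-1), 87 (Pike-2), 82 (Pike-3)
Next rejected bid: $75 (not a price — pay-as-bid).
Calder wins no units.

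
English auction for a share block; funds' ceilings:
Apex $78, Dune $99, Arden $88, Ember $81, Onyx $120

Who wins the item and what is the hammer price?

Onyx wins at $99

Limits in order: 120 (Onyx) > 99 (Dune) > 88 (Arden) > 81 (Ember) > 78 (Apex)
Dune is the last rival to drop out, at $99; Onyx remains and wins at that price.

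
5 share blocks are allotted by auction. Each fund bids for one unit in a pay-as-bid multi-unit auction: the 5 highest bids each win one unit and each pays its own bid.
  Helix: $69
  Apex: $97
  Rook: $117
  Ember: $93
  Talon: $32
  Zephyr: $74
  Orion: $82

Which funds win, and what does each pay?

Rook $117, Apex $97, Ember $93, Orion $82, Zephyr $74

Sorting: 117 (Rook), 97 (Apex), 93 (Ember), 82 (Orion), 74 (Zephyr), 69 (Helix), 32 (Talon)
The 5 highest are Rook, Apex, Ember, Orion, Zephyr.
Each winner pays its own bid: Rook $117, Apex $97, Ember $93, Orion $82, Zephyr $74.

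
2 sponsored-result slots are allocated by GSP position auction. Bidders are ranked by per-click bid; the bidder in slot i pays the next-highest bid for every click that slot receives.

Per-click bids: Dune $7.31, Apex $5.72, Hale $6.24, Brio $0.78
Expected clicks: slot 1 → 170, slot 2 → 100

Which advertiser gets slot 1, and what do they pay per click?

Ranked by bid: $7.31 (Dune) > $6.24 (Hale) > $5.72 (Apex) > …
Slot 1 goes to the first-ranked bidder, Dune, who pays the next bid down: $6.24/click.

Dune; $6.24 per click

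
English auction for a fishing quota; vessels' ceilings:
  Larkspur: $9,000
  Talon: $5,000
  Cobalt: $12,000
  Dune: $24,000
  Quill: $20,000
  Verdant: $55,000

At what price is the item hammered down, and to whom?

Verdant wins at $24,000

Limits in order: 55,000 (Verdant) > 24,000 (Dune) > 20,000 (Quill) > 12,000 (Cobalt) > 9,000 (Larkspur) > 5,000 (Talon)
Once the price passes $24,000, only Verdant is left; the hammer falls at Dune's limit of $24,000.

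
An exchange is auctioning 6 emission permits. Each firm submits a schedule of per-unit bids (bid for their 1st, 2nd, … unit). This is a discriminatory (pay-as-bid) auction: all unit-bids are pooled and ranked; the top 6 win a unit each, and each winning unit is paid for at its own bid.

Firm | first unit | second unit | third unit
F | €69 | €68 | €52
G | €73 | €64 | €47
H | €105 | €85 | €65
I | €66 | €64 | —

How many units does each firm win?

Pooled unit-bids ranked (top 6): 105 (H-1), 85 (H-2), 73 (G-1), 69 (F-1), 68 (F-2), 66 (I-1)
Next rejected bid: €65 (not a price — pay-as-bid).
Allocation: F 2, G 1, H 2, I 1.

F 2, G 1, H 2, I 1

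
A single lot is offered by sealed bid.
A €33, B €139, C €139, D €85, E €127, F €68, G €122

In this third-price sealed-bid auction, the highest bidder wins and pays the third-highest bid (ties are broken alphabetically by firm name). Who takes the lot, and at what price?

Third-price sealed-bid auction: the highest bidder wins and pays the third-highest bid.
Sorting bids: 139 (B) > 139 (C) > 127 (E) > 122 (G) > 85 (D) > 68 (F) > …
Tie at €139 → B wins by tie-break.
B is highest; pays the third-highest bid, €127.

B pays €127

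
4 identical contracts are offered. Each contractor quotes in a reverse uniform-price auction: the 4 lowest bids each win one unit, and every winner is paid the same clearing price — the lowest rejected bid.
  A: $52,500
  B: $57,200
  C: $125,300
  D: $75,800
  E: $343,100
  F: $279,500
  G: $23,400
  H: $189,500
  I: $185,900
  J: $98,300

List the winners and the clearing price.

Ordering the bids: 23,400 (G), 52,500 (A), 57,200 (B), 75,800 (D), 98,300 (J), 125,300 (C), …
Winners (4 units): G, A, B, D.
Clearing price = lowest rejected bid = $98,300.

G, A, B, D; each is paid $98,300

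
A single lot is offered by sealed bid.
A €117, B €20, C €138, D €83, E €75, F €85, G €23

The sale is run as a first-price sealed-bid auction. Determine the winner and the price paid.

First-price sealed-bid auction: the highest bidder wins and pays their own bid.
Bids ranked: 138 (C) > 117 (A) > 85 (F) > 83 (D) > 75 (E) > 23 (G) > …
C is highest → pays own bid, €138.

C pays €138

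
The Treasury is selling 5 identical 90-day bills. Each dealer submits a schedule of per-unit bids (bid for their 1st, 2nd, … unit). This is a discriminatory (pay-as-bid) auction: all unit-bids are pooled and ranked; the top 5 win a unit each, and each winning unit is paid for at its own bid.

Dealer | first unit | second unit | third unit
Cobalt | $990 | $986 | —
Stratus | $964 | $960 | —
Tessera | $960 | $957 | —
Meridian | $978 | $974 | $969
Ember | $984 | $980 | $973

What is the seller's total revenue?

Merging the schedules and taking the best 5: 990 (Cobalt-1), 986 (Cobalt-2), 984 (Ember-1), 980 (Ember-2), 978 (Meridian-1)
Next rejected bid: $974 (not a price — pay-as-bid).
Each winning unit pays its own bid.
Revenue = 990 + 986 + 984 + 980 + 978 = $4,918.

Total revenue: $4,918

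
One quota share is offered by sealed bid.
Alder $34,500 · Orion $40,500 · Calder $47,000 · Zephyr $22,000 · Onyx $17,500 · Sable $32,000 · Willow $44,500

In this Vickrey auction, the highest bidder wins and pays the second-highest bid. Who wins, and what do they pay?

Sorting bids: 47,000 (Calder) > 44,500 (Willow) > 40,500 (Orion) > 34,500 (Alder) > 32,000 (Sable) > 22,000 (Zephyr) > …
Second-price: Calder pays Willow's bid of $44,500.

Calder pays $44,500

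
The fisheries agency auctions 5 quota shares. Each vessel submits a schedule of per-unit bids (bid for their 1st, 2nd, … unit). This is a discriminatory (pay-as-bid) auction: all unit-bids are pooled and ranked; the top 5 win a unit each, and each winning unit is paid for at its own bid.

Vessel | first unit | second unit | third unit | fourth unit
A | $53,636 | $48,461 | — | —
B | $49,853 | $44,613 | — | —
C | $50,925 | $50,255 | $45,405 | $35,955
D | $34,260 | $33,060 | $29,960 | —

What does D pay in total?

Merging the schedules and taking the best 5: 53,636 (A-1), 50,925 (C-1), 50,255 (C-2), 49,853 (B-1), 48,461 (A-2)
Next rejected bid: $45,405 (not a price — pay-as-bid).
D wins no units.

D pays $0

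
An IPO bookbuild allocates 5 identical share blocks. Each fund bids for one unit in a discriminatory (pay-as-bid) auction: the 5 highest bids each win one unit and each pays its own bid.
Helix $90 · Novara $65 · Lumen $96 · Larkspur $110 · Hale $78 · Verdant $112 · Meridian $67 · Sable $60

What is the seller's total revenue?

Total revenue: $486

Sorting: 112 (Verdant), 110 (Larkspur), 96 (Lumen), 90 (Helix), 78 (Hale), 67 (Meridian), 65 (Novara), …
Top 5: Verdant, Larkspur, Lumen, Helix, Hale.
Total revenue = 112 + 110 + 96 + 90 + 78 = $486.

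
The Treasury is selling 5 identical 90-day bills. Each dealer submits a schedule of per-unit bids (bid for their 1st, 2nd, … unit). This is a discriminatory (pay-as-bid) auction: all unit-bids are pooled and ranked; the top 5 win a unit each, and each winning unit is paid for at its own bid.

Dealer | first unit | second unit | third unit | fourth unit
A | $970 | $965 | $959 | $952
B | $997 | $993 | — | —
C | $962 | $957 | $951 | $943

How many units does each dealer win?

A 2, B 2, C 1

Pooled unit-bids ranked (top 5): 997 (B-1), 993 (B-2), 970 (A-1), 965 (A-2), 962 (C-1)
Next rejected bid: $959 (not a price — pay-as-bid).
Allocation: A 2, B 2, C 1.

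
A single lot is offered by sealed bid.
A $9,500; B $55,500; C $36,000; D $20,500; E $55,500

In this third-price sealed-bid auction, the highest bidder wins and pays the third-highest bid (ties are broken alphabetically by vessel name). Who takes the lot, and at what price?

B pays $36,000

Sorting bids: 55,500 (B) > 55,500 (E) > 36,000 (C) > 20,500 (D) > 9,500 (A)
B and E tie at $55,500; tie-break gives it to B.
B is highest; pays the third-highest bid, $36,000.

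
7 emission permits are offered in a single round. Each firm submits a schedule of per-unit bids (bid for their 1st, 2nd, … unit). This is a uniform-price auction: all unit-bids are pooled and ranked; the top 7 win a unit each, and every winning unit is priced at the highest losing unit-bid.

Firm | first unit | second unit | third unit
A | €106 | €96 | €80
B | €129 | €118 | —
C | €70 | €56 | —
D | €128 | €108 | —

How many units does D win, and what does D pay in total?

D: 2 units, pays €140

Merging the schedules and taking the best 7: 129 (B-1), 128 (D-1), 118 (B-2), 108 (D-2), 106 (A-1), 96 (A-2), 80 (A-3)
The (k+1)-th unit-bid is €70.
D wins 2 unit(s) at €70 each.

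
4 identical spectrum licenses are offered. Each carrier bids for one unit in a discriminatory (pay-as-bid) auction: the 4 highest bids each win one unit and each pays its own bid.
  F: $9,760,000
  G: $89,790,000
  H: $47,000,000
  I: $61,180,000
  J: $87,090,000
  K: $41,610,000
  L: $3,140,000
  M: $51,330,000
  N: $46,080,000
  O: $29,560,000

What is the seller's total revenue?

Total revenue: $289,390,000

Ordering the bids: 89,790,000 (G), 87,090,000 (J), 61,180,000 (I), 51,330,000 (M), 47,000,000 (H), 46,080,000 (N), …
Top 4: G, J, I, M.
Total revenue = 89,790,000 + 87,090,000 + 61,180,000 + 51,330,000 = $289,390,000.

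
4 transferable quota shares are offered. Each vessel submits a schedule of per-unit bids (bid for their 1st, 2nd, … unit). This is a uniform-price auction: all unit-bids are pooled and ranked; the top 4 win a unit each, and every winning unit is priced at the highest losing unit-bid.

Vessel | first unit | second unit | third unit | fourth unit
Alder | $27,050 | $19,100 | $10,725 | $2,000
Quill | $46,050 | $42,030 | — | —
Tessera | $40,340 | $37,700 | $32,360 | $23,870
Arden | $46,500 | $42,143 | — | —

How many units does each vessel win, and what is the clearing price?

Arden 2, Quill 2; clearing price $40,340

All unit-bids, highest first — top 4: 46,500 (Arden-1), 46,050 (Quill-1), 42,143 (Arden-2), 42,030 (Quill-2)
First bid not allocated: $40,340.
Allocation: Arden 2, Quill 2.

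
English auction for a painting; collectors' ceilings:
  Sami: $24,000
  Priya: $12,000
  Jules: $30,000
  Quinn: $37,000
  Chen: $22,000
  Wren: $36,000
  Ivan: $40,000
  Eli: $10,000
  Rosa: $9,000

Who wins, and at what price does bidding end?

Ivan wins at $37,000

Limits ranked: 40,000 (Ivan) > 37,000 (Quinn) > 36,000 (Wren) > 30,000 (Jules) > 24,000 (Sami) > 22,000 (Chen) > …
Bidding ends when Quinn exits at $37,000; Ivan takes it.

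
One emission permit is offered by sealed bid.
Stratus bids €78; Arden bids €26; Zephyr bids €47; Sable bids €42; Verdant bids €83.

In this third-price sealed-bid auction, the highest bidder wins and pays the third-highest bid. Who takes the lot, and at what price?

Rule: the highest bidder wins and pays the third-highest bid.
Bids in order: 83 (Verdant) > 78 (Stratus) > 47 (Zephyr) > 42 (Sable) > 26 (Arden)
Verdant wins; payment is bid #3 in the ranking = €47.

Verdant pays €47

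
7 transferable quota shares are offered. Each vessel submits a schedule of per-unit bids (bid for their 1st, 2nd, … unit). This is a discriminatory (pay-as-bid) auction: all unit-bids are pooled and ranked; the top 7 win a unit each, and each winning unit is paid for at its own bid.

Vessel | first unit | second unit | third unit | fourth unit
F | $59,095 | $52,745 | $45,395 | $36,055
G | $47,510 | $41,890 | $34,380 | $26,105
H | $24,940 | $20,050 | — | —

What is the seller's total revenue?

Total revenue: $317,070

Merging the schedules and taking the best 7: 59,095 (F-1), 52,745 (F-2), 47,510 (G-1), 45,395 (F-3), 41,890 (G-2), 36,055 (F-4), 34,380 (G-3)
Next rejected bid: $26,105 (not a price — pay-as-bid).
Each winning unit pays its own bid.
Revenue = 59,095 + 52,745 + 47,510 + 45,395 + 41,890 + 36,055 + 34,380 = $317,070.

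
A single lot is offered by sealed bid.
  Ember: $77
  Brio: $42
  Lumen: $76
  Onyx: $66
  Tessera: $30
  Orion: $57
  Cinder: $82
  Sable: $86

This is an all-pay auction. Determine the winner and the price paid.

Sable pays $86

Sorting bids: 86 (Sable) > 82 (Cinder) > 77 (Ember) > 76 (Lumen) > 66 (Onyx) > 57 (Orion) > …
Sable wins with the top bid; all bids are sunk regardless.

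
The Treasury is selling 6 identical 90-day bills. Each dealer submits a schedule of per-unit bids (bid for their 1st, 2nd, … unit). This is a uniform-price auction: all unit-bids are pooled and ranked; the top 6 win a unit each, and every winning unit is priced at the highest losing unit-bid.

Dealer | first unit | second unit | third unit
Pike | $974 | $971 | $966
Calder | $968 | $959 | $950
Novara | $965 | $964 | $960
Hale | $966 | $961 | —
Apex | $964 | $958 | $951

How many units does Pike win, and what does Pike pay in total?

Pooled unit-bids ranked (top 6): 974 (Pike-1), 971 (Pike-2), 968 (Calder-1), 966 (Pike-3), 966 (Hale-1), 965 (Novara-1)
First bid not allocated: $964.
Pike wins 3 unit(s) at $964 each.

Pike: 3 units, pays $2,892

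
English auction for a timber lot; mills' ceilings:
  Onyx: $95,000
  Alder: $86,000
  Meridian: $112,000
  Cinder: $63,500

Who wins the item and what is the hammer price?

Limits in order: 112,000 (Meridian) > 95,000 (Onyx) > 86,000 (Alder) > 63,500 (Cinder)
Once the price passes $95,000, only Meridian is left; the hammer falls at Onyx's limit of $95,000.

Meridian wins at $95,000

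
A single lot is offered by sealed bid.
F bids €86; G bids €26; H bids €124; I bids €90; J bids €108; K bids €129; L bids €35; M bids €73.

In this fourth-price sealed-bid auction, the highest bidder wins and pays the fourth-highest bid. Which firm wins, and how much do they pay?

K pays €90

Bids ranked: 129 (K) > 124 (H) > 108 (J) > 90 (I) > 86 (F) > 73 (M) > …
K is highest; pays the fourth-highest bid, €90.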